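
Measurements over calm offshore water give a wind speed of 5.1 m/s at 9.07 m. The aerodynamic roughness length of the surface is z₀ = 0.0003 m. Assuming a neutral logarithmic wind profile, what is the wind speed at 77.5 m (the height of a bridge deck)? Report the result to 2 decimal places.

6.16 m/s

Log law: V(z) ∝ ln(z/z₀), so V₂/V₁ = ln(z₂/z₀) / ln(z₁/z₀).
ln(77.5/0.0003) = 12.4620, ln(9.07/0.0003) = 10.3167
V₂ = 5.1 × 12.4620/10.3167 = 5.1 × 1.2079 = 6.1605 m/s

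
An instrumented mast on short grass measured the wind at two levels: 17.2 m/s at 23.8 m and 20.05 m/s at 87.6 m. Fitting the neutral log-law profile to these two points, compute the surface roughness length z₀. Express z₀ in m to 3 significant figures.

z₀ ≈ 0.00914 m

Log law: V(z) ∝ ln(z/z₀). With r = V₁/V₂ = 17.2/20.05 = 0.85786,
r · ln(z₂/z₀) = ln(z₁/z₀) ⇒ ln z₀ = (ln z₁ − r·ln z₂)/(1 − r)
ln z₀ = (3.16969 − 0.85786×4.47278) / 0.14214 = -4.6946
z₀ = exp(-4.6946) = 0.009144 m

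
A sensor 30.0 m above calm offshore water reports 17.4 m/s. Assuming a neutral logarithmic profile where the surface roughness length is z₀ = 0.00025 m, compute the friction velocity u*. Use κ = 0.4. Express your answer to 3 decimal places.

Log law: V(z) = (u*/κ) · ln(z/z₀) ⇒ u* = κ · V / ln(z/z₀)
u* = 0.4 × 17.4 / ln(30.0/0.00025) = 0.4 × 17.4 / 11.6952
   = 6.9600 / 11.6952 = 0.5951 m/s

u* ≈ 0.595 m/s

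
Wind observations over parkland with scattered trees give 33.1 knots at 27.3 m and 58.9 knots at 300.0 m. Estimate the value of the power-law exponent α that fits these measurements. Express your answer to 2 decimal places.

Power law: V₂/V₁ = (z₂/z₁)^α ⇒ α = ln(V₂/V₁) / ln(z₂/z₁)
α = ln(58.9/33.1) / ln(300.0/27.3) = ln(1.7795) / ln(10.9890)
  = 0.57631 / 2.39690 = 0.24044

α ≈ 0.24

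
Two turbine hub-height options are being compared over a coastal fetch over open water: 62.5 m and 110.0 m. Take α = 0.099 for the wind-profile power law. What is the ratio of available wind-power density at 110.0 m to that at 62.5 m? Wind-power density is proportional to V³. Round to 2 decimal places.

1.18

Speed ratio: V_B/V_A = (z_B/z_A)^α = (110.0/62.5)^0.099 = (1.7600)^0.099 = 1.05756
Power-density ratio: P_B/P_A = (V_B/V_A)³ = (1.05756)³ = 1.18282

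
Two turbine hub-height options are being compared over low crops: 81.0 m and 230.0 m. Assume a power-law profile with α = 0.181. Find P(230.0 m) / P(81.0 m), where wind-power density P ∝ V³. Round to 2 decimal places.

Speed ratio: V_B/V_A = (z_B/z_A)^α = (230.0/81.0)^0.181 = (2.8395)^0.181 = 1.20792
Power-density ratio: P_B/P_A = (V_B/V_A)³ = (1.20792)³ = 1.76243

1.76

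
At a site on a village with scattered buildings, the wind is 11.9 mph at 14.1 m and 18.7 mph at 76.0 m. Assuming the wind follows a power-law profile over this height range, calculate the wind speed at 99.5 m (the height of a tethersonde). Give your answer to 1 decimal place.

20.1 mph

First find α: α = ln(V₂/V₁)/ln(z₂/z₁) = ln(18.7/11.9)/ln(76.0/14.1) = 0.45199/1.68456 = 0.2683
Extrapolate from 76.0 m to 99.5 m: V₃ = 18.7 × (99.5/76.0)^0.2683 = 18.7 × 1.0750 = 20.1019 mph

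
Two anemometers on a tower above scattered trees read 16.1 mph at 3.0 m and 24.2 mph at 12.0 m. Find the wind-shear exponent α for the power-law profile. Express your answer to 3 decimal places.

Power law: V₂/V₁ = (z₂/z₁)^α ⇒ α = ln(V₂/V₁) / ln(z₂/z₁)
α = ln(24.2/16.1) / ln(12.0/3.0) = ln(1.5031) / ln(4.0000)
  = 0.40753 / 1.38629 = 0.29397

α ≈ 0.294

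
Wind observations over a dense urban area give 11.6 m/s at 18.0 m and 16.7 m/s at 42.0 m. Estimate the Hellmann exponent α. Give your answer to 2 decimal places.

α ≈ 0.43

Power law: V₂/V₁ = (z₂/z₁)^α ⇒ α = ln(V₂/V₁) / ln(z₂/z₁)
α = ln(16.7/11.6) / ln(42.0/18.0) = ln(1.4397) / ln(2.3333)
  = 0.36440 / 0.84730 = 0.43008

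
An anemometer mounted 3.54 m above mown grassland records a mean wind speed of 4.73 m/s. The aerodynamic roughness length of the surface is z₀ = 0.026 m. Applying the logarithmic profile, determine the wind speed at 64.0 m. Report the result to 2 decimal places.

7.52 m/s

Log law: V(z) ∝ ln(z/z₀), so V₂/V₁ = ln(z₂/z₀) / ln(z₁/z₀).
ln(64.0/0.026) = 7.8085, ln(3.54/0.026) = 4.9138
V₂ = 4.73 × 7.8085/4.9138 = 4.73 × 1.5891 = 7.5165 m/s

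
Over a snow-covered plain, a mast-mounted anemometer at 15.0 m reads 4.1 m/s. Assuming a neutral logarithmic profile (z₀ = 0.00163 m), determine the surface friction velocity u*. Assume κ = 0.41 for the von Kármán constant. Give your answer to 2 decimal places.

Log law: V(z) = (u*/κ) · ln(z/z₀) ⇒ u* = κ · V / ln(z/z₀)
u* = 0.41 × 4.1 / ln(15.0/0.00163) = 0.41 × 4.1 / 9.1272
   = 1.6810 / 9.1272 = 0.1842 m/s

u* ≈ 0.18 m/s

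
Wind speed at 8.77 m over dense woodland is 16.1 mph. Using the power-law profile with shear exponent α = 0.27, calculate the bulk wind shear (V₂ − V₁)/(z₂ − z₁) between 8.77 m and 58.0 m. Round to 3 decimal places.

0.218 mph/m

Power law: V₂ = V₁ · (z₂/z₁)^α = 16.1 × (6.6135)^0.27 = 26.8128 mph
ΔV/Δz = (26.8128 − 16.1)/(58.0 − 8.77) = 10.7128/49.2300 = 0.21761 mph/m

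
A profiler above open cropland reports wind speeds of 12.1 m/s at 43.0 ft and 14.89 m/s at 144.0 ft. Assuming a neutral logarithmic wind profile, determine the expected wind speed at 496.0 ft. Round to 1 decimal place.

17.7 m/s

Log law: V ∝ ln(z/z₀). From the pair, with r = V₁/V₂ = 0.81263,
ln z₀ = (ln z₁ − r·ln z₂)/(1 − r) = (3.7612 − 0.81263×4.9698)/0.18737 = -1.4805 → z₀ = 0.2275 ft
V₃ = V₁ · ln(z₃/z₀)/ln(z₁/z₀) = 12.1 × 7.6870/5.2417 = 17.7450 m/s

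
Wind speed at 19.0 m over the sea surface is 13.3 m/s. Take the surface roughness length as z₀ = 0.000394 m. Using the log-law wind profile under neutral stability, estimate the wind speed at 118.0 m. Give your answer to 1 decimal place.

15.6 m/s

Log law: V(z) ∝ ln(z/z₀), so V₂/V₁ = ln(z₂/z₀) / ln(z₁/z₀).
ln(118.0/0.000394) = 12.6098, ln(19.0/0.000394) = 10.7836
V₂ = 13.3 × 12.6098/10.7836 = 13.3 × 1.1694 = 15.5524 m/s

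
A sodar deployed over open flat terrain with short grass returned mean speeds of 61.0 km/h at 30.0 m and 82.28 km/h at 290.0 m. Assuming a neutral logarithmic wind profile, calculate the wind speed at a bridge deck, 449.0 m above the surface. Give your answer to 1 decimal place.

Log law: V ∝ ln(z/z₀). From the pair, with r = V₁/V₂ = 0.74137,
ln z₀ = (ln z₁ − r·ln z₂)/(1 − r) = (3.4012 − 0.74137×5.6699)/0.25863 = -3.1021 → z₀ = 0.04496 m
V₃ = V₁ · ln(z₃/z₀)/ln(z₁/z₀) = 61.0 × 9.2091/6.5033 = 86.3803 km/h

86.4 km/h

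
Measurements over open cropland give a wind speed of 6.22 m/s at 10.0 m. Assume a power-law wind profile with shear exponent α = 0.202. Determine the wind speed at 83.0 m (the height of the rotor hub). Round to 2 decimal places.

9.54 m/s

Power-law profile: V₂ = V₁ · (z₂/z₁)^α
V₂ = 6.22 × (83.0/10.0)^0.202 = 6.22 × (8.3000)^0.202
    = 6.22 × 1.5334 = 9.5377 m/s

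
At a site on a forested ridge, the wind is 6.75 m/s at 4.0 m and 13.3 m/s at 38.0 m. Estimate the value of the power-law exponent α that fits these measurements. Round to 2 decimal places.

α ≈ 0.30

Power law: V₂/V₁ = (z₂/z₁)^α ⇒ α = ln(V₂/V₁) / ln(z₂/z₁)
α = ln(13.3/6.75) / ln(38.0/4.0) = ln(1.9704) / ln(9.5000)
  = 0.67822 / 2.25129 = 0.30126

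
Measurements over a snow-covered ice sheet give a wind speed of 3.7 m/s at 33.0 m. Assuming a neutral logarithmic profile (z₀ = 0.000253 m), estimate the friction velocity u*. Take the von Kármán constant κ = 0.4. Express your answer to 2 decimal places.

Log law: V(z) = (u*/κ) · ln(z/z₀) ⇒ u* = κ · V / ln(z/z₀)
u* = 0.4 × 3.7 / ln(33.0/0.000253) = 0.4 × 3.7 / 11.7786
   = 1.4800 / 11.7786 = 0.1257 m/s

u* ≈ 0.13 m/s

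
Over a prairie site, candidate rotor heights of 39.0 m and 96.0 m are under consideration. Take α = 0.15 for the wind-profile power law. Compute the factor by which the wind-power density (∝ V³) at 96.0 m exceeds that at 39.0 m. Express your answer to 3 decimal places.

Speed ratio: V_B/V_A = (z_B/z_A)^α = (96.0/39.0)^0.15 = (2.4615)^0.15 = 1.14467
Power-density ratio: P_B/P_A = (V_B/V_A)³ = (1.14467)³ = 1.49983

1.500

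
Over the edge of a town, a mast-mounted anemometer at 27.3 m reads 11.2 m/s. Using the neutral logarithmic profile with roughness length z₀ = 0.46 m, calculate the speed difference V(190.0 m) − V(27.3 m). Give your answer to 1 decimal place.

5.3 m/s

Log law: V₂ = V₁ · ln(z₂/z₀)/ln(z₁/z₀) = 11.2 × 6.0236/4.0834 = 16.5214 m/s
ΔV = 16.5214 − 11.2 = 5.3214 m/s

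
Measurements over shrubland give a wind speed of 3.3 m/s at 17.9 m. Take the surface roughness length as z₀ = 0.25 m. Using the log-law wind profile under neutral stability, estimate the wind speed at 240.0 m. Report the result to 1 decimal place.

Log law: V(z) ∝ ln(z/z₀), so V₂/V₁ = ln(z₂/z₀) / ln(z₁/z₀).
ln(240.0/0.25) = 6.8669, ln(17.9/0.25) = 4.2711
V₂ = 3.3 × 6.8669/4.2711 = 3.3 × 1.6078 = 5.3056 m/s

5.3 m/s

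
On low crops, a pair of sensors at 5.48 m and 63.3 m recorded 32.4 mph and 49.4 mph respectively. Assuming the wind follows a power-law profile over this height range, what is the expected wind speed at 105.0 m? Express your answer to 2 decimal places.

First find α: α = ln(V₂/V₁)/ln(z₂/z₁) = ln(49.4/32.4)/ln(63.3/5.48) = 0.42179/2.44678 = 0.1724
Extrapolate from 63.3 m to 105.0 m: V₃ = 49.4 × (105.0/63.3)^0.1724 = 49.4 × 1.0912 = 53.9033 mph

53.90 mph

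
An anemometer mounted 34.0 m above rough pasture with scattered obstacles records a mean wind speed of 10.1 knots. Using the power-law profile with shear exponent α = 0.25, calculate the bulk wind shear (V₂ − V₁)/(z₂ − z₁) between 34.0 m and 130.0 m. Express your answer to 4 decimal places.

Power law: V₂ = V₁ · (z₂/z₁)^α = 10.1 × (3.8235)^0.25 = 14.1233 knots
ΔV/Δz = (14.1233 − 10.1)/(130.0 − 34.0) = 4.0233/96.0000 = 0.04191 knots/m

0.0419 knots/m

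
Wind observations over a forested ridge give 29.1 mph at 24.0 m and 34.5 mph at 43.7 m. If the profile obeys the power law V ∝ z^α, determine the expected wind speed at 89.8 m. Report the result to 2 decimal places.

First find α: α = ln(V₂/V₁)/ln(z₂/z₁) = ln(34.5/29.1)/ln(43.7/24.0) = 0.17022/0.59929 = 0.2840
Extrapolate from 43.7 m to 89.8 m: V₃ = 34.5 × (89.8/43.7)^0.2840 = 34.5 × 1.2270 = 42.3315 mph

42.33 mph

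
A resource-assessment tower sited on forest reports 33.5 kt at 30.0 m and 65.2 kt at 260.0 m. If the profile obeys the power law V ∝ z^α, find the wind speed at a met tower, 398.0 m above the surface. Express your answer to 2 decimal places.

74.35 kt

First find α: α = ln(V₂/V₁)/ln(z₂/z₁) = ln(65.2/33.5)/ln(260.0/30.0) = 0.66591/2.15948 = 0.3084
Extrapolate from 260.0 m to 398.0 m: V₃ = 65.2 × (398.0/260.0)^0.3084 = 65.2 × 1.1403 = 74.3477 kt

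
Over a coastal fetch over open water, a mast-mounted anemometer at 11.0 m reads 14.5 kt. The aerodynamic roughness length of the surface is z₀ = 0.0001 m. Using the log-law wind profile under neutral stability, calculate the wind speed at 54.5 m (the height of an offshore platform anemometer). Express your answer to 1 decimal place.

Log law: V(z) ∝ ln(z/z₀), so V₂/V₁ = ln(z₂/z₀) / ln(z₁/z₀).
ln(54.5/0.0001) = 13.2085, ln(11.0/0.0001) = 11.6082
V₂ = 14.5 × 13.2085/11.6082 = 14.5 × 1.1379 = 16.4990 kt

16.5 kt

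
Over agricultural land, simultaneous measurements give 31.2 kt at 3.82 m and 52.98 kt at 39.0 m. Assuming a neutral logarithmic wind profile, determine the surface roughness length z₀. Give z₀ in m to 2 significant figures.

Log law: V(z) ∝ ln(z/z₀). With r = V₁/V₂ = 31.2/52.98 = 0.58890,
r · ln(z₂/z₀) = ln(z₁/z₀) ⇒ ln z₀ = (ln z₁ − r·ln z₂)/(1 − r)
ln z₀ = (1.34025 − 0.58890×3.66356) / 0.41110 = -1.9879
z₀ = exp(-1.9879) = 0.1370 m

z₀ ≈ 0.14 m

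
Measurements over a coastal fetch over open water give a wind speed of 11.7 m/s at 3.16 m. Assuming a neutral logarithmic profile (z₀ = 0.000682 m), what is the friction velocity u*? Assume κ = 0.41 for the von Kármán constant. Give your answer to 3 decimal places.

u* ≈ 0.568 m/s

Log law: V(z) = (u*/κ) · ln(z/z₀) ⇒ u* = κ · V / ln(z/z₀)
u* = 0.41 × 11.7 / ln(3.16/0.000682) = 0.41 × 11.7 / 8.4411
   = 4.7970 / 8.4411 = 0.5683 m/s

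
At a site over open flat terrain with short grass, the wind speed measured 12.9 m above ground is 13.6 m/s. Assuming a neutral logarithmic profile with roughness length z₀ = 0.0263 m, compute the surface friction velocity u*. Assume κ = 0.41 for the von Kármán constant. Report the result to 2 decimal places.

u* ≈ 0.90 m/s

Log law: V(z) = (u*/κ) · ln(z/z₀) ⇒ u* = κ · V / ln(z/z₀)
u* = 0.41 × 13.6 / ln(12.9/0.0263) = 0.41 × 13.6 / 6.1954
   = 5.5760 / 6.1954 = 0.9000 m/s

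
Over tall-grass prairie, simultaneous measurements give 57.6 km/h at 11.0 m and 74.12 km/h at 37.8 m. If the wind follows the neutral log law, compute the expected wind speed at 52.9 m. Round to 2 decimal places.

78.62 km/h

Log law: V ∝ ln(z/z₀). From the pair, with r = V₁/V₂ = 0.77712,
ln z₀ = (ln z₁ − r·ln z₂)/(1 − r) = (2.3979 − 0.77712×3.6323)/0.22288 = -1.9061 → z₀ = 0.1487 m
V₃ = V₁ · ln(z₃/z₀)/ln(z₁/z₀) = 57.6 × 5.8745/4.3040 = 78.6179 km/h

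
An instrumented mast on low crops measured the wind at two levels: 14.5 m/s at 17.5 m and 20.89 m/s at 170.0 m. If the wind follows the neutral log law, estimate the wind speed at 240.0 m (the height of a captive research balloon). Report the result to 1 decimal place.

Log law: V ∝ ln(z/z₀). From the pair, with r = V₁/V₂ = 0.69411,
ln z₀ = (ln z₁ − r·ln z₂)/(1 − r) = (2.8622 − 0.69411×5.1358)/0.30589 = -2.2970 → z₀ = 0.1006 m
V₃ = V₁ · ln(z₃/z₀)/ln(z₁/z₀) = 14.5 × 7.7776/5.1592 = 21.8592 m/s

21.9 m/s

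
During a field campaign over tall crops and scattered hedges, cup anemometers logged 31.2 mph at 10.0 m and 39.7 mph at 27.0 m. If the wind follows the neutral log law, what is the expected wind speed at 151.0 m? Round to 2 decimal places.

Log law: V ∝ ln(z/z₀). From the pair, with r = V₁/V₂ = 0.78589,
ln z₀ = (ln z₁ − r·ln z₂)/(1 − r) = (2.3026 − 0.78589×3.2958)/0.21411 = -1.3432 → z₀ = 0.2610 m
V₃ = V₁ · ln(z₃/z₀)/ln(z₁/z₀) = 31.2 × 6.3605/3.6458 = 54.4317 mph

54.43 mph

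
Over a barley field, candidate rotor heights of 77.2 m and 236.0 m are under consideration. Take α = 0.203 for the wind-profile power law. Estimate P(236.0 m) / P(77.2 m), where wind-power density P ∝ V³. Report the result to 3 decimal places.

Speed ratio: V_B/V_A = (z_B/z_A)^α = (236.0/77.2)^0.203 = (3.0570)^0.203 = 1.25463
Power-density ratio: P_B/P_A = (V_B/V_A)³ = (1.25463)³ = 1.97490

1.975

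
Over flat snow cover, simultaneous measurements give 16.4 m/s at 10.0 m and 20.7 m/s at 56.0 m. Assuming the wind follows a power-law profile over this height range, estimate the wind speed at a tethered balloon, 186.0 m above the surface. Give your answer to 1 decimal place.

First find α: α = ln(V₂/V₁)/ln(z₂/z₁) = ln(20.7/16.4)/ln(56.0/10.0) = 0.23285/1.72277 = 0.1352
Extrapolate from 56.0 m to 186.0 m: V₃ = 20.7 × (186.0/56.0)^0.1352 = 20.7 × 1.1762 = 24.3463 m/s

24.3 m/s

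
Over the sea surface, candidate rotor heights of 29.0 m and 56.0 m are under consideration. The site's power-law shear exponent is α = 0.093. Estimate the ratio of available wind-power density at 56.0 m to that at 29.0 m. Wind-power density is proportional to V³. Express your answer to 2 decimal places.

Speed ratio: V_B/V_A = (z_B/z_A)^α = (56.0/29.0)^0.093 = (1.9310)^0.093 = 1.06311
Power-density ratio: P_B/P_A = (V_B/V_A)³ = (1.06311)³ = 1.20153

1.20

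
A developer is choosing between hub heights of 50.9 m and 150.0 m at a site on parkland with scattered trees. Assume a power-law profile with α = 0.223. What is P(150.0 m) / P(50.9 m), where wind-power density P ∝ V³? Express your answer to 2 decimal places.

2.06

Speed ratio: V_B/V_A = (z_B/z_A)^α = (150.0/50.9)^0.223 = (2.9470)^0.223 = 1.27254
Power-density ratio: P_B/P_A = (V_B/V_A)³ = (1.27254)³ = 2.06068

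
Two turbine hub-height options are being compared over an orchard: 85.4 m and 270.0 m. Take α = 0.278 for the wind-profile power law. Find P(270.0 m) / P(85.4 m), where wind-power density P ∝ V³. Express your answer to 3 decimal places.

Speed ratio: V_B/V_A = (z_B/z_A)^α = (270.0/85.4)^0.278 = (3.1616)^0.278 = 1.37713
Power-density ratio: P_B/P_A = (V_B/V_A)³ = (1.37713)³ = 2.61169

2.612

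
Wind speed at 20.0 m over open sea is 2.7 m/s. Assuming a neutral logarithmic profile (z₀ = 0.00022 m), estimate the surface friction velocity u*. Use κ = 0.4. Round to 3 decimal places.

Log law: V(z) = (u*/κ) · ln(z/z₀) ⇒ u* = κ · V / ln(z/z₀)
u* = 0.4 × 2.7 / ln(20.0/0.00022) = 0.4 × 2.7 / 11.4176
   = 1.0800 / 11.4176 = 0.0946 m/s

u* ≈ 0.095 m/s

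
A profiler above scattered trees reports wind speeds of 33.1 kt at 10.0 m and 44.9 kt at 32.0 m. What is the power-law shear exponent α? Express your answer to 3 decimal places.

α ≈ 0.262

Power law: V₂/V₁ = (z₂/z₁)^α ⇒ α = ln(V₂/V₁) / ln(z₂/z₁)
α = ln(44.9/33.1) / ln(32.0/10.0) = ln(1.3565) / ln(3.2000)
  = 0.30490 / 1.16315 = 0.26214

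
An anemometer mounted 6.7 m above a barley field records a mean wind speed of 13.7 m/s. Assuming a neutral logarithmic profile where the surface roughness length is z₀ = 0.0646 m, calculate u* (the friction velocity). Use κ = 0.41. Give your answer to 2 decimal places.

u* ≈ 1.21 m/s

Log law: V(z) = (u*/κ) · ln(z/z₀) ⇒ u* = κ · V / ln(z/z₀)
u* = 0.41 × 13.7 / ln(6.7/0.0646) = 0.41 × 13.7 / 4.6416
   = 5.6170 / 4.6416 = 1.2101 m/s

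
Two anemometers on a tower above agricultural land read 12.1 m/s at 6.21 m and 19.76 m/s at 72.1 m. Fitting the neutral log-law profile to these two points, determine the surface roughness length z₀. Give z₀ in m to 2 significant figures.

Log law: V(z) ∝ ln(z/z₀). With r = V₁/V₂ = 12.1/19.76 = 0.61235,
r · ln(z₂/z₀) = ln(z₁/z₀) ⇒ ln z₀ = (ln z₁ − r·ln z₂)/(1 − r)
ln z₀ = (1.82616 − 0.61235×4.27805) / 0.38765 = -2.0469
z₀ = exp(-2.0469) = 0.1291 m

z₀ ≈ 0.13 m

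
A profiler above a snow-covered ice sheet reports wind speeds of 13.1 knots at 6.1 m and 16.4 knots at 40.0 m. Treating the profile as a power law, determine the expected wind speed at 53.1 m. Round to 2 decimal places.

First find α: α = ln(V₂/V₁)/ln(z₂/z₁) = ln(16.4/13.1)/ln(40.0/6.1) = 0.22467/1.88059 = 0.1195
Extrapolate from 40.0 m to 53.1 m: V₃ = 16.4 × (53.1/40.0)^0.1195 = 16.4 × 1.0344 = 16.9646 knots

16.96 knots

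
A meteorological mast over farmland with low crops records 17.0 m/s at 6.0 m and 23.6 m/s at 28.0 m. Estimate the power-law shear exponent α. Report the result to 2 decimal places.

Power law: V₂/V₁ = (z₂/z₁)^α ⇒ α = ln(V₂/V₁) / ln(z₂/z₁)
α = ln(23.6/17.0) / ln(28.0/6.0) = ln(1.3882) / ln(4.6667)
  = 0.32803 / 1.54045 = 0.21295

α ≈ 0.21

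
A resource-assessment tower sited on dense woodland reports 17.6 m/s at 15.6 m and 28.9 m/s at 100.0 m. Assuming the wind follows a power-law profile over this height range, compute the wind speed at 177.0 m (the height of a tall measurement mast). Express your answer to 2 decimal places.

33.66 m/s

First find α: α = ln(V₂/V₁)/ln(z₂/z₁) = ln(28.9/17.6)/ln(100.0/15.6) = 0.49594/1.85790 = 0.2669
Extrapolate from 100.0 m to 177.0 m: V₃ = 28.9 × (177.0/100.0)^0.2669 = 28.9 × 1.1646 = 33.6582 m/s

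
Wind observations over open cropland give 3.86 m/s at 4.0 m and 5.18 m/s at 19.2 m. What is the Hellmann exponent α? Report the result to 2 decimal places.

Power law: V₂/V₁ = (z₂/z₁)^α ⇒ α = ln(V₂/V₁) / ln(z₂/z₁)
α = ln(5.18/3.86) / ln(19.2/4.0) = ln(1.3420) / ln(4.8000)
  = 0.29414 / 1.56862 = 0.18751

α ≈ 0.19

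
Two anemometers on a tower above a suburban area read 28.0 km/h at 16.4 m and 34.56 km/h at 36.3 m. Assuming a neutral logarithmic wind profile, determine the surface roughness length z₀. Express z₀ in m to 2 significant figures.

z₀ ≈ 0.55 m

Log law: V(z) ∝ ln(z/z₀). With r = V₁/V₂ = 28.0/34.56 = 0.81019,
r · ln(z₂/z₀) = ln(z₁/z₀) ⇒ ln z₀ = (ln z₁ − r·ln z₂)/(1 − r)
ln z₀ = (2.79728 − 0.81019×3.59182) / 0.18981 = -0.5940
z₀ = exp(-0.5940) = 0.5521 m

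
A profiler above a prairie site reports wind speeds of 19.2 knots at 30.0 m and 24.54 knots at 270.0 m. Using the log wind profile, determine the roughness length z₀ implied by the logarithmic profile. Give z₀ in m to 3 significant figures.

Log law: V(z) ∝ ln(z/z₀). With r = V₁/V₂ = 19.2/24.54 = 0.78240,
r · ln(z₂/z₀) = ln(z₁/z₀) ⇒ ln z₀ = (ln z₁ − r·ln z₂)/(1 − r)
ln z₀ = (3.40120 − 0.78240×5.59842) / 0.21760 = -4.4989
z₀ = exp(-4.4989) = 0.01112 m

z₀ ≈ 0.0111 m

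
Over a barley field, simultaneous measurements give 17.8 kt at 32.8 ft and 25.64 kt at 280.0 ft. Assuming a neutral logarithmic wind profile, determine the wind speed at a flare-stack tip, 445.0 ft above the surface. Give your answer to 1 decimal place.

Log law: V ∝ ln(z/z₀). From the pair, with r = V₁/V₂ = 0.69423,
ln z₀ = (ln z₁ − r·ln z₂)/(1 − r) = (3.4904 − 0.69423×5.6348)/0.30577 = -1.3781 → z₀ = 0.2520 ft
V₃ = V₁ · ln(z₃/z₀)/ln(z₁/z₀) = 17.8 × 7.4762/4.8686 = 27.3338 kt

27.3 kt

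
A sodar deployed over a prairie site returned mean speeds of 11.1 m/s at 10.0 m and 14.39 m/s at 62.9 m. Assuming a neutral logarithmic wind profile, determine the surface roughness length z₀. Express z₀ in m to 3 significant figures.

Log law: V(z) ∝ ln(z/z₀). With r = V₁/V₂ = 11.1/14.39 = 0.77137,
r · ln(z₂/z₀) = ln(z₁/z₀) ⇒ ln z₀ = (ln z₁ − r·ln z₂)/(1 − r)
ln z₀ = (2.30259 − 0.77137×4.14155) / 0.22863 = -3.9018
z₀ = exp(-3.9018) = 0.02021 m

z₀ ≈ 0.0202 m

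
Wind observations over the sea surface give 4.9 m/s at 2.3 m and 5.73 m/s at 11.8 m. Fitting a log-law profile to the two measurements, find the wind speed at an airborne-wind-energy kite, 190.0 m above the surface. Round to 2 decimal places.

7.14 m/s

Log law: V ∝ ln(z/z₀). From the pair, with r = V₁/V₂ = 0.85515,
ln z₀ = (ln z₁ − r·ln z₂)/(1 − r) = (0.8329 − 0.85515×2.4681)/0.14485 = -8.8206 → z₀ = 0.0001477 m
V₃ = V₁ · ln(z₃/z₀)/ln(z₁/z₀) = 4.9 × 14.0676/9.6535 = 7.1405 m/s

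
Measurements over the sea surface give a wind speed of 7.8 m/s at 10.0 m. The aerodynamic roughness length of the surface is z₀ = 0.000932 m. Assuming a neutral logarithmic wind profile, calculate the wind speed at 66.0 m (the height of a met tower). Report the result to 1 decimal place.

Log law: V(z) ∝ ln(z/z₀), so V₂/V₁ = ln(z₂/z₀) / ln(z₁/z₀).
ln(66.0/0.000932) = 11.1678, ln(10.0/0.000932) = 9.2808
V₂ = 7.8 × 11.1678/9.2808 = 7.8 × 1.2033 = 9.3860 m/s

9.4 m/s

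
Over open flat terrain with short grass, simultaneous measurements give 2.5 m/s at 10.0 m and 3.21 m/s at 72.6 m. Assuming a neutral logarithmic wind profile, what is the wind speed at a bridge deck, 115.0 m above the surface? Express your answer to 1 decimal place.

Log law: V ∝ ln(z/z₀). From the pair, with r = V₁/V₂ = 0.77882,
ln z₀ = (ln z₁ − r·ln z₂)/(1 − r) = (2.3026 − 0.77882×4.2850)/0.22118 = -4.6776 → z₀ = 0.009301 m
V₃ = V₁ · ln(z₃/z₀)/ln(z₁/z₀) = 2.5 × 9.4226/6.9802 = 3.3747 m/s

3.4 m/s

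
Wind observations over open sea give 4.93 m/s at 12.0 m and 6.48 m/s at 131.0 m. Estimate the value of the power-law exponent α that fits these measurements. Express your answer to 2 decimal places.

Power law: V₂/V₁ = (z₂/z₁)^α ⇒ α = ln(V₂/V₁) / ln(z₂/z₁)
α = ln(6.48/4.93) / ln(131.0/12.0) = ln(1.3144) / ln(10.9167)
  = 0.27338 / 2.39029 = 0.11437

α ≈ 0.11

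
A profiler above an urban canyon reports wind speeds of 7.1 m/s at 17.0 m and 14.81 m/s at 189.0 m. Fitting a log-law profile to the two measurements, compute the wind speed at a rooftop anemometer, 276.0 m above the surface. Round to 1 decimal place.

Log law: V ∝ ln(z/z₀). From the pair, with r = V₁/V₂ = 0.47941,
ln z₀ = (ln z₁ − r·ln z₂)/(1 − r) = (2.8332 − 0.47941×5.2417)/0.52059 = 0.6152 → z₀ = 1.850 m
V₃ = V₁ · ln(z₃/z₀)/ln(z₁/z₀) = 7.1 × 5.0052/2.2180 = 16.0221 m/s

16.0 m/s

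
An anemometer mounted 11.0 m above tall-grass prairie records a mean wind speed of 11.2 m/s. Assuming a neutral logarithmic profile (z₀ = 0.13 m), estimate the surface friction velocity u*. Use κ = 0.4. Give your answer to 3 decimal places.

u* ≈ 1.009 m/s

Log law: V(z) = (u*/κ) · ln(z/z₀) ⇒ u* = κ · V / ln(z/z₀)
u* = 0.4 × 11.2 / ln(11.0/0.13) = 0.4 × 11.2 / 4.4381
   = 4.4800 / 4.4381 = 1.0094 m/s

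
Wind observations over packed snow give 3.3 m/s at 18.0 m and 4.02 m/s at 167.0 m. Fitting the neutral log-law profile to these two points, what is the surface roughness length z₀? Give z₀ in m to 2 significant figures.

Log law: V(z) ∝ ln(z/z₀). With r = V₁/V₂ = 3.3/4.02 = 0.82090,
r · ln(z₂/z₀) = ln(z₁/z₀) ⇒ ln z₀ = (ln z₁ − r·ln z₂)/(1 − r)
ln z₀ = (2.89037 − 0.82090×5.11799) / 0.17910 = -7.3196
z₀ = exp(-7.3196) = 0.0006625 m

z₀ ≈ 0.00066 m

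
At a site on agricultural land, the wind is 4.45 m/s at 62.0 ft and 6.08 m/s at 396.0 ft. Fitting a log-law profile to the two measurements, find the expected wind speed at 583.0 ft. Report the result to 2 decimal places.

Log law: V ∝ ln(z/z₀). From the pair, with r = V₁/V₂ = 0.73191,
ln z₀ = (ln z₁ − r·ln z₂)/(1 − r) = (4.1271 − 0.73191×5.9814)/0.26809 = -0.9352 → z₀ = 0.3925 ft
V₃ = V₁ · ln(z₃/z₀)/ln(z₁/z₀) = 4.45 × 7.3034/5.0623 = 6.4200 m/s

6.42 m/s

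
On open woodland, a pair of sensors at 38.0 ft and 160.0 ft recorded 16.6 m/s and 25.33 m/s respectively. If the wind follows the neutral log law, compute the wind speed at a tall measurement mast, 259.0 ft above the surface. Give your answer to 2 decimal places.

Log law: V ∝ ln(z/z₀). From the pair, with r = V₁/V₂ = 0.65535,
ln z₀ = (ln z₁ − r·ln z₂)/(1 − r) = (3.6376 − 0.65535×5.0752)/0.34465 = 0.9040 → z₀ = 2.470 ft
V₃ = V₁ · ln(z₃/z₀)/ln(z₁/z₀) = 16.6 × 4.6528/2.7336 = 28.2549 m/s

28.25 m/s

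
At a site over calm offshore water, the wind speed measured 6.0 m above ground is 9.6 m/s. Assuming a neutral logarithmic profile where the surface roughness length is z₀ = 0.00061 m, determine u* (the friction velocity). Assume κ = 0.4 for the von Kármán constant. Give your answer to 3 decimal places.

u* ≈ 0.418 m/s

Log law: V(z) = (u*/κ) · ln(z/z₀) ⇒ u* = κ · V / ln(z/z₀)
u* = 0.4 × 9.6 / ln(6.0/0.00061) = 0.4 × 9.6 / 9.1938
   = 3.8400 / 9.1938 = 0.4177 m/s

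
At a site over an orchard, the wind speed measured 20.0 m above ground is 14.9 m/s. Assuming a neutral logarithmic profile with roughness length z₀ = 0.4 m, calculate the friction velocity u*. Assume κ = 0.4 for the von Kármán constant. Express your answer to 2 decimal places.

u* ≈ 1.52 m/s

Log law: V(z) = (u*/κ) · ln(z/z₀) ⇒ u* = κ · V / ln(z/z₀)
u* = 0.4 × 14.9 / ln(20.0/0.4) = 0.4 × 14.9 / 3.9120
   = 5.9600 / 3.9120 = 1.5235 m/s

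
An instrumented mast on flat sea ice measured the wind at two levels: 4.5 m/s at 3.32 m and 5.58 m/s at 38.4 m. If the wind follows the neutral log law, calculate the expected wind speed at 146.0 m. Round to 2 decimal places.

6.17 m/s

Log law: V ∝ ln(z/z₀). From the pair, with r = V₁/V₂ = 0.80645,
ln z₀ = (ln z₁ − r·ln z₂)/(1 − r) = (1.2000 − 0.80645×3.6481)/0.19355 = -9.0004 → z₀ = 0.0001234 m
V₃ = V₁ · ln(z₃/z₀)/ln(z₁/z₀) = 4.5 × 13.9840/10.2004 = 6.1692 m/s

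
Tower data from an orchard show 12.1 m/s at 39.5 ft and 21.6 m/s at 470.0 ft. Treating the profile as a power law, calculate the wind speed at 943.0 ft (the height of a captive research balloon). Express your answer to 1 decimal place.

First find α: α = ln(V₂/V₁)/ln(z₂/z₁) = ln(21.6/12.1)/ln(470.0/39.5) = 0.57949/2.47643 = 0.2340
Extrapolate from 470.0 ft to 943.0 ft: V₃ = 21.6 × (943.0/470.0)^0.2340 = 21.6 × 1.1770 = 25.4225 m/s

25.4 m/s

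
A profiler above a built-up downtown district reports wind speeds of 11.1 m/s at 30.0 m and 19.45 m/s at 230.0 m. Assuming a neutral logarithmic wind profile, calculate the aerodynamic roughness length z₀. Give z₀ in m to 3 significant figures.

Log law: V(z) ∝ ln(z/z₀). With r = V₁/V₂ = 11.1/19.45 = 0.57069,
r · ln(z₂/z₀) = ln(z₁/z₀) ⇒ ln z₀ = (ln z₁ − r·ln z₂)/(1 − r)
ln z₀ = (3.40120 − 0.57069×5.43808) / 0.42931 = 0.6935
z₀ = exp(0.6935) = 2.001 m

z₀ ≈ 2.00 m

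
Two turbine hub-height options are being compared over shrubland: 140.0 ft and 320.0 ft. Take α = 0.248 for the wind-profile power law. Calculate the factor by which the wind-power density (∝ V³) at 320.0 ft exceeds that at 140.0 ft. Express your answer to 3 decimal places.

Speed ratio: V_B/V_A = (z_B/z_A)^α = (320.0/140.0)^0.248 = (2.2857)^0.248 = 1.22755
Power-density ratio: P_B/P_A = (V_B/V_A)³ = (1.22755)³ = 1.84975

1.850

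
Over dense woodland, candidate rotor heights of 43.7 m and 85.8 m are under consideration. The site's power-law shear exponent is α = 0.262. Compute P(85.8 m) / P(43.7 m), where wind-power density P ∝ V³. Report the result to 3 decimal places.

Speed ratio: V_B/V_A = (z_B/z_A)^α = (85.8/43.7)^0.262 = (1.9634)^0.262 = 1.19335
Power-density ratio: P_B/P_A = (V_B/V_A)³ = (1.19335)³ = 1.69943

1.699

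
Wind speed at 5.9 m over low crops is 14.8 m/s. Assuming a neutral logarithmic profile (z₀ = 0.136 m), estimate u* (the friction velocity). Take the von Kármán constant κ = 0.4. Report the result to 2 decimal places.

u* ≈ 1.57 m/s

Log law: V(z) = (u*/κ) · ln(z/z₀) ⇒ u* = κ · V / ln(z/z₀)
u* = 0.4 × 14.8 / ln(5.9/0.136) = 0.4 × 14.8 / 3.7701
   = 5.9200 / 3.7701 = 1.5703 m/s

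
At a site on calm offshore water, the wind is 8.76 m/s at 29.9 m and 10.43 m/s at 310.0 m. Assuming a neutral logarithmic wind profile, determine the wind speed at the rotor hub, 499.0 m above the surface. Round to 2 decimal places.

Log law: V ∝ ln(z/z₀). From the pair, with r = V₁/V₂ = 0.83988,
ln z₀ = (ln z₁ − r·ln z₂)/(1 − r) = (3.3979 − 0.83988×5.7366)/0.16012 = -8.8699 → z₀ = 0.0001406 m
V₃ = V₁ · ln(z₃/z₀)/ln(z₁/z₀) = 8.76 × 15.0825/12.2677 = 10.7699 m/s

10.77 m/s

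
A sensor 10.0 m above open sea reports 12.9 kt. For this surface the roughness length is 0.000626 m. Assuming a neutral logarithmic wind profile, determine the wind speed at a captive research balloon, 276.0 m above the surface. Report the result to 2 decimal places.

Log law: V(z) ∝ ln(z/z₀), so V₂/V₁ = ln(z₂/z₀) / ln(z₁/z₀).
ln(276.0/0.000626) = 12.9966, ln(10.0/0.000626) = 9.6787
V₂ = 12.9 × 12.9966/9.6787 = 12.9 × 1.3428 = 17.3220 kt

17.32 kt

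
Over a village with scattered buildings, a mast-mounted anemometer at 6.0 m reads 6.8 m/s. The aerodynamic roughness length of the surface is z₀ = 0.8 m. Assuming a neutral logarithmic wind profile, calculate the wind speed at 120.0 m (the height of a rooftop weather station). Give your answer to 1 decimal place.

Log law: V(z) ∝ ln(z/z₀), so V₂/V₁ = ln(z₂/z₀) / ln(z₁/z₀).
ln(120.0/0.8) = 5.0106, ln(6.0/0.8) = 2.0149
V₂ = 6.8 × 5.0106/2.0149 = 6.8 × 2.4868 = 16.9102 m/s

16.9 m/s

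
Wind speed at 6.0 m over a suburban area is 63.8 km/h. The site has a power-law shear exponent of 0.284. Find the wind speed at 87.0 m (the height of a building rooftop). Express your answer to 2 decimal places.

136.35 km/h

Power-law profile: V₂ = V₁ · (z₂/z₁)^α
V₂ = 63.8 × (87.0/6.0)^0.284 = 63.8 × (14.5000)^0.284
    = 63.8 × 2.1371 = 136.3481 km/h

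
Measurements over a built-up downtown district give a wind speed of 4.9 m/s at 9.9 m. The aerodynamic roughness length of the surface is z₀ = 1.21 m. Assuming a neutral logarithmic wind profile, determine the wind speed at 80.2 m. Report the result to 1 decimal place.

Log law: V(z) ∝ ln(z/z₀), so V₂/V₁ = ln(z₂/z₀) / ln(z₁/z₀).
ln(80.2/1.21) = 4.1939, ln(9.9/1.21) = 2.1019
V₂ = 4.9 × 4.1939/2.1019 = 4.9 × 1.9953 = 9.7769 m/s

9.8 m/s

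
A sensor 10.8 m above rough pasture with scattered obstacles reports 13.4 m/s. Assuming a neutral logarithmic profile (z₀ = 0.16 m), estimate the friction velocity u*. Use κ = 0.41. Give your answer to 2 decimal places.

u* ≈ 1.30 m/s

Log law: V(z) = (u*/κ) · ln(z/z₀) ⇒ u* = κ · V / ln(z/z₀)
u* = 0.41 × 13.4 / ln(10.8/0.16) = 0.41 × 13.4 / 4.2121
   = 5.4940 / 4.2121 = 1.3043 m/s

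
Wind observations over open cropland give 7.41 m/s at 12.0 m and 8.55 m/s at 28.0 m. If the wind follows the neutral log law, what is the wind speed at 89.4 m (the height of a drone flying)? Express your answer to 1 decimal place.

Log law: V ∝ ln(z/z₀). From the pair, with r = V₁/V₂ = 0.86667,
ln z₀ = (ln z₁ − r·ln z₂)/(1 − r) = (2.4849 − 0.86667×3.3322)/0.13333 = -3.0225 → z₀ = 0.04868 m
V₃ = V₁ · ln(z₃/z₀)/ln(z₁/z₀) = 7.41 × 7.5157/5.5074 = 10.1120 m/s

10.1 m/s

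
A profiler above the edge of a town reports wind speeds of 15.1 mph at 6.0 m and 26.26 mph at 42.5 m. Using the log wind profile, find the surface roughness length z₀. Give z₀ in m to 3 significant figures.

z₀ ≈ 0.424 m

Log law: V(z) ∝ ln(z/z₀). With r = V₁/V₂ = 15.1/26.26 = 0.57502,
r · ln(z₂/z₀) = ln(z₁/z₀) ⇒ ln z₀ = (ln z₁ − r·ln z₂)/(1 − r)
ln z₀ = (1.79176 − 0.57502×3.74950) / 0.42498 = -0.8572
z₀ = exp(-0.8572) = 0.4244 m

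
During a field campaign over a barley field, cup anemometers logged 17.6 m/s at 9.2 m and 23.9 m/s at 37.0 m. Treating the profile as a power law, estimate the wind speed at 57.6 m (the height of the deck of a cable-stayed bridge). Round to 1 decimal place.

First find α: α = ln(V₂/V₁)/ln(z₂/z₁) = ln(23.9/17.6)/ln(37.0/9.2) = 0.30598/1.39171 = 0.2199
Extrapolate from 37.0 m to 57.6 m: V₃ = 23.9 × (57.6/37.0)^0.2199 = 23.9 × 1.1022 = 26.3426 m/s

26.3 m/s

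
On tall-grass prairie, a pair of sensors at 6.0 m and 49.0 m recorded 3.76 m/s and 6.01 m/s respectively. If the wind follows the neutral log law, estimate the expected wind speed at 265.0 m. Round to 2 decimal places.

7.82 m/s

Log law: V ∝ ln(z/z₀). From the pair, with r = V₁/V₂ = 0.62562,
ln z₀ = (ln z₁ − r·ln z₂)/(1 − r) = (1.7918 − 0.62562×3.8918)/0.37438 = -1.7177 → z₀ = 0.1795 m
V₃ = V₁ · ln(z₃/z₀)/ln(z₁/z₀) = 3.76 × 7.2974/3.5094 = 7.8184 m/s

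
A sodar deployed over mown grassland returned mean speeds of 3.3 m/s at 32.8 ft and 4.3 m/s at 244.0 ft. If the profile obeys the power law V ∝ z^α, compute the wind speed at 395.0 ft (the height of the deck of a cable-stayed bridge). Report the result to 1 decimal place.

First find α: α = ln(V₂/V₁)/ln(z₂/z₁) = ln(4.3/3.3)/ln(244.0/32.8) = 0.26469/2.00674 = 0.1319
Extrapolate from 244.0 ft to 395.0 ft: V₃ = 4.3 × (395.0/244.0)^0.1319 = 4.3 × 1.0656 = 4.5821 m/s

4.6 m/s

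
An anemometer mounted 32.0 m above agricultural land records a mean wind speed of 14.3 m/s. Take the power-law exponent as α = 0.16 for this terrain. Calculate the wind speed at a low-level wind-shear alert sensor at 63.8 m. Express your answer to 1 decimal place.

Power-law profile: V₂ = V₁ · (z₂/z₁)^α
V₂ = 14.3 × (63.8/32.0)^0.16 = 14.3 × (1.9937)^0.16
    = 14.3 × 1.1167 = 15.9692 m/s

16.0 m/s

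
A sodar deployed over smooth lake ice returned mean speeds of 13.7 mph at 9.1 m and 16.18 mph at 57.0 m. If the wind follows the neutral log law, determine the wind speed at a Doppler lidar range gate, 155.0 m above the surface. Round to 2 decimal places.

Log law: V ∝ ln(z/z₀). From the pair, with r = V₁/V₂ = 0.84672,
ln z₀ = (ln z₁ − r·ln z₂)/(1 − r) = (2.2083 − 0.84672×4.0431)/0.15328 = -7.9274 → z₀ = 0.0003607 m
V₃ = V₁ · ln(z₃/z₀)/ln(z₁/z₀) = 13.7 × 12.9708/10.1357 = 17.5322 mph

17.53 mph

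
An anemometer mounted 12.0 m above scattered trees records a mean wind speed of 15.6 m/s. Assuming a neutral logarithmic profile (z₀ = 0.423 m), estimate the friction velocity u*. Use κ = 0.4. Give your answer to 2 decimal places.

u* ≈ 1.87 m/s

Log law: V(z) = (u*/κ) · ln(z/z₀) ⇒ u* = κ · V / ln(z/z₀)
u* = 0.4 × 15.6 / ln(12.0/0.423) = 0.4 × 15.6 / 3.3453
   = 6.2400 / 3.3453 = 1.8653 m/s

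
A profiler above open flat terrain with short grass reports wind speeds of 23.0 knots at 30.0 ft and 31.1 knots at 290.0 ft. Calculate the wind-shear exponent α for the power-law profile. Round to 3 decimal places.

Power law: V₂/V₁ = (z₂/z₁)^α ⇒ α = ln(V₂/V₁) / ln(z₂/z₁)
α = ln(31.1/23.0) / ln(290.0/30.0) = ln(1.3522) / ln(9.6667)
  = 0.30171 / 2.26868 = 0.13299

α ≈ 0.133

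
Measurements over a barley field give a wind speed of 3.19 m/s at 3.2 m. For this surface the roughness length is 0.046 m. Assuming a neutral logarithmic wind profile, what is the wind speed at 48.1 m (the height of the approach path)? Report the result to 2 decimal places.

Log law: V(z) ∝ ln(z/z₀), so V₂/V₁ = ln(z₂/z₀) / ln(z₁/z₀).
ln(48.1/0.046) = 6.9524, ln(3.2/0.046) = 4.2423
V₂ = 3.19 × 6.9524/4.2423 = 3.19 × 1.6388 = 5.2279 m/s

5.23 m/s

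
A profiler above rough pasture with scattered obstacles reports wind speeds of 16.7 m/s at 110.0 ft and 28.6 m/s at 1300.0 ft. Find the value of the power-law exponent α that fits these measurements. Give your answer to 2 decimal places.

α ≈ 0.22

Power law: V₂/V₁ = (z₂/z₁)^α ⇒ α = ln(V₂/V₁) / ln(z₂/z₁)
α = ln(28.6/16.7) / ln(1300.0/110.0) = ln(1.7126) / ln(11.8182)
  = 0.53800 / 2.46964 = 0.21784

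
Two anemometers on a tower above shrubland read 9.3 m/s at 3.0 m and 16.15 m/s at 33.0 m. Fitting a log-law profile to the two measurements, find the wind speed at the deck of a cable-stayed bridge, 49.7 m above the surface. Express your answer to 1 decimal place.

Log law: V ∝ ln(z/z₀). From the pair, with r = V₁/V₂ = 0.57585,
ln z₀ = (ln z₁ − r·ln z₂)/(1 − r) = (1.0986 − 0.57585×3.4965)/0.42415 = -2.1569 → z₀ = 0.1157 m
V₃ = V₁ · ln(z₃/z₀)/ln(z₁/z₀) = 9.3 × 6.0629/3.2555 = 17.3198 m/s

17.3 m/s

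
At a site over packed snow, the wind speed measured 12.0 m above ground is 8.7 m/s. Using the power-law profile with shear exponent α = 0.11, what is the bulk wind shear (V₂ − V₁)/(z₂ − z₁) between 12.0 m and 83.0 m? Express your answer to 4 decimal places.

0.0290 m/s/m

Power law: V₂ = V₁ · (z₂/z₁)^α = 8.7 × (6.9167)^0.11 = 10.7624 m/s
ΔV/Δz = (10.7624 − 8.7)/(83.0 − 12.0) = 2.0624/71.0000 = 0.02905 m/s/m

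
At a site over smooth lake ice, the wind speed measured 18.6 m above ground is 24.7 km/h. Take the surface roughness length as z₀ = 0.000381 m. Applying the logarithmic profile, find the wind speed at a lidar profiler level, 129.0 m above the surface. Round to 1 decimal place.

Log law: V(z) ∝ ln(z/z₀), so V₂/V₁ = ln(z₂/z₀) / ln(z₁/z₀).
ln(129.0/0.000381) = 12.7325, ln(18.6/0.000381) = 10.7959
V₂ = 24.7 × 12.7325/10.7959 = 24.7 × 1.1794 = 29.1309 km/h

29.1 km/h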